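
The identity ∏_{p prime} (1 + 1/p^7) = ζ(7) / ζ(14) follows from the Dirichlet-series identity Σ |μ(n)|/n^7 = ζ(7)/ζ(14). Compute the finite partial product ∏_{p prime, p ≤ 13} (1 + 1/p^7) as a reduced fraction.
∏ = 131129952026000311359081292/130052142598591679794453125

The primes p ≤ 13 are [2, 3, 5, 7, 11, 13]. For each, (1 + 1/p^7) = (p^7 + 1)/p^7. Multiplying these fractions over p ∈ [2, 3, 5, 7, 11, 13] gives 131129952026000311359081292/130052142598591679794453125. (In the limit P → ∞ this tends to ζ(7)/ζ(14).)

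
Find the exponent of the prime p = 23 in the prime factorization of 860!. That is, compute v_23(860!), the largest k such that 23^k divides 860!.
v_23(860!) = 38

Legendre's formula: v_p(n!) = Σ_{k ≥ 1} ⌊n / p^k⌋. For p = 23, n = 860, the terms are:
  ⌊860/23^1⌋ = ⌊860/23⌋ = 37
  ⌊860/23^2⌋ = ⌊860/529⌋ = 1
(the next term ⌊860/23^3⌋ = 0, terminating the sum). Summing: v_23(860!) = 37 + 1 = 38.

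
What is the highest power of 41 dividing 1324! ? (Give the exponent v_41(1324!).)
v_41(1324!) = 32

Legendre's formula: v_p(n!) = Σ_{k ≥ 1} ⌊n / p^k⌋. For p = 41, n = 1324, the terms are:
  ⌊1324/41^1⌋ = ⌊1324/41⌋ = 32
(the next term ⌊1324/41^2⌋ = 0, terminating the sum). Summing: v_41(1324!) = 32 = 32.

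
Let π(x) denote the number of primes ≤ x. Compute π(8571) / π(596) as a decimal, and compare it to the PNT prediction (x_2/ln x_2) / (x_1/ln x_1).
π(8571)/π(596) = 1067/108 ≈ 9.8796;  PNT prediction ≈ 10.1475.

π(596) = 108 and π(8571) = 1067, so π(8571)/π(596) ≈ 9.8796. The PNT-predicted ratio is (8571/ln(8571)) / (596/ln(596)) ≈ 10.1475. The two agree to within a few percent, as expected.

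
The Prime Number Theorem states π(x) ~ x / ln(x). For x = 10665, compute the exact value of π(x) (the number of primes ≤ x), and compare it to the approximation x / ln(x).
π(10665) = 1301;  x/ln(x) ≈ 1149.90;  relative error ≈ 11.61%.

Directly count primes up to 10665: π(10665) = 1301. The PNT approximation gives 10665/ln(10665) ≈ 10665/9.27472 ≈ 1149.90. Relative error (π(x) − x/ln(x)) / π(x) ≈ 11.61%; the approximation is known to undercount slightly (Li(x) is a better estimate).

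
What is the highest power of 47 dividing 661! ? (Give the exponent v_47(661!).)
v_47(661!) = 14

Legendre's formula: v_p(n!) = Σ_{k ≥ 1} ⌊n / p^k⌋. For p = 47, n = 661, the terms are:
  ⌊661/47^1⌋ = ⌊661/47⌋ = 14
(the next term ⌊661/47^2⌋ = 0, terminating the sum). Summing: v_47(661!) = 14 = 14.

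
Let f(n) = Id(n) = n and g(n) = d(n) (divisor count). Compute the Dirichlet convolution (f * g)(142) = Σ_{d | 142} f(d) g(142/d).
(Id * d)(142) = 292

Divisors of 142: [1, 2, 71, 142]. For each d | 142:
  d = 1: Id(1) · d(142/1) = 1 · 4 = 4
  d = 2: Id(2) · d(142/2) = 2 · 2 = 4
  d = 71: Id(71) · d(142/71) = 71 · 2 = 142
  d = 142: Id(142) · d(142/142) = 142 · 1 = 142
Summing: (Id * d)(142) = 4 + 4 + 142 + 142 = 292.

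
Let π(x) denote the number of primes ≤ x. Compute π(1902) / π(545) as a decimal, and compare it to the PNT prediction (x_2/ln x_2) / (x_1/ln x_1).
π(1902)/π(545) = 291/100 ≈ 2.9100;  PNT prediction ≈ 2.9122.

π(545) = 100 and π(1902) = 291, so π(1902)/π(545) ≈ 2.9100. The PNT-predicted ratio is (1902/ln(1902)) / (545/ln(545)) ≈ 2.9122. The two agree to within a few percent, as expected.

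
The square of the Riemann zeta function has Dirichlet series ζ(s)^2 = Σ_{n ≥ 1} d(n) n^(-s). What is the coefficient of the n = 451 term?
d(451) = 4

ζ(s)^2 = (Σ 1/m^s)(Σ 1/k^s). The coefficient of 1/n^s in the product is the number of ordered pairs (m, k) with mk = n, which equals d(n). For n = 451, divisors are [1, 11, 41, 451], so d(451) = 4.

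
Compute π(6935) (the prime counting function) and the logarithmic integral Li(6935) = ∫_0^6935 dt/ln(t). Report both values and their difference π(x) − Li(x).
π(6935) = 890;  Li(6935) ≈ 906.99;  π(x) − Li(x) ≈ -16.99.

Direct count of primes ≤ 6935 gives π(6935) = 890. Numerical evaluation of the logarithmic integral gives Li(6935) ≈ 906.99. The difference π(x) − Li(x) ≈ -16.99 is typically negative for small/moderate x (Li(x) overestimates), though Littlewood's theorem shows this sign changes infinitely often.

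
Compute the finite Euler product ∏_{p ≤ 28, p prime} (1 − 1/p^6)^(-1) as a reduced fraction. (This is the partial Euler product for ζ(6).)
∏ = 7921457489978054880231124911875/7786417203783354362865572118528

The primes p ≤ 28 are [2, 3, 5, 7, 11, 13, 17, 19, 23]. For each prime, (1 − 1/p^6)^(-1) = p^6 / (p^6 − 1). The product is (1 − 1/2^6)^(-1), (1 − 1/3^6)^(-1), (1 − 1/5^6)^(-1), (1 − 1/7^6)^(-1), (1 − 1/11^6)^(-1), (1 − 1/13^6)^(-1), (1 − 1/17^6)^(-1), (1 − 1/19^6)^(-1), (1 − 1/23^6)^(-1) = ∏ p^6 / (p^6 − 1) = 7921457489978054880231124911875/7786417203783354362865572118528.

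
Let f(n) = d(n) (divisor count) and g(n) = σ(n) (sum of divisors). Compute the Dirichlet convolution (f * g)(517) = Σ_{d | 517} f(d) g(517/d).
(d * σ)(517) = 700

Divisors of 517: [1, 11, 47, 517]. For each d | 517:
  d = 1: d(1) · σ(517/1) = 1 · 576 = 576
  d = 11: d(11) · σ(517/11) = 2 · 48 = 96
  d = 47: d(47) · σ(517/47) = 2 · 12 = 24
  d = 517: d(517) · σ(517/517) = 4 · 1 = 4
Summing: (d * σ)(517) = 576 + 96 + 24 + 4 = 700.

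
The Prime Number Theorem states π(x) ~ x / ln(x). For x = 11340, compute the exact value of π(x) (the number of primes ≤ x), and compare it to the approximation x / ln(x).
π(11340) = 1370;  x/ln(x) ≈ 1214.64;  relative error ≈ 11.34%.

Directly count primes up to 11340: π(11340) = 1370. The PNT approximation gives 11340/ln(11340) ≈ 11340/9.33609 ≈ 1214.64. Relative error (π(x) − x/ln(x)) / π(x) ≈ 11.34%; the approximation is known to undercount slightly (Li(x) is a better estimate).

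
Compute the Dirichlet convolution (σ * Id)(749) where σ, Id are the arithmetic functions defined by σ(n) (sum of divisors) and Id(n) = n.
(σ * Id)(749) = 3225

Divisors of 749: [1, 7, 107, 749]. For each d | 749:
  d = 1: σ(1) · Id(749/1) = 1 · 749 = 749
  d = 7: σ(7) · Id(749/7) = 8 · 107 = 856
  d = 107: σ(107) · Id(749/107) = 108 · 7 = 756
  d = 749: σ(749) · Id(749/749) = 864 · 1 = 864
Summing: (σ * Id)(749) = 749 + 856 + 756 + 864 = 3225.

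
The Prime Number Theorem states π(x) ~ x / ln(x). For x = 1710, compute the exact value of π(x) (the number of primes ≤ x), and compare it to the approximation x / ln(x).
π(1710) = 267;  x/ln(x) ≈ 229.71;  relative error ≈ 13.97%.

Directly count primes up to 1710: π(1710) = 267. The PNT approximation gives 1710/ln(1710) ≈ 1710/7.44425 ≈ 229.71. Relative error (π(x) − x/ln(x)) / π(x) ≈ 13.97%; the approximation is known to undercount slightly (Li(x) is a better estimate).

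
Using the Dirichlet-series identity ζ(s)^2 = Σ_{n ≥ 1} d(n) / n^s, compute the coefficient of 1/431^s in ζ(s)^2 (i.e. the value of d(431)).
d(431) = 2

ζ(s)^2 = (Σ 1/m^s)(Σ 1/k^s). The coefficient of 1/n^s in the product is the number of ordered pairs (m, k) with mk = n, which equals d(n). For n = 431, divisors are [1, 431], so d(431) = 2.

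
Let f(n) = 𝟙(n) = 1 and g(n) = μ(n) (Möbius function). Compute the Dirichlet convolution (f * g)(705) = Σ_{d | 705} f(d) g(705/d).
(𝟙 * μ)(705) = 0

Divisors of 705: [1, 3, 5, 15, 47, 141, 235, 705]. For each d | 705:
  d = 1: 𝟙(1) · μ(705/1) = 1 · -1 = -1
  d = 3: 𝟙(3) · μ(705/3) = 1 · 1 = 1
  d = 5: 𝟙(5) · μ(705/5) = 1 · 1 = 1
  d = 15: 𝟙(15) · μ(705/15) = 1 · -1 = -1
  d = 47: 𝟙(47) · μ(705/47) = 1 · 1 = 1
  d = 141: 𝟙(141) · μ(705/141) = 1 · -1 = -1
  d = 235: 𝟙(235) · μ(705/235) = 1 · -1 = -1
  d = 705: 𝟙(705) · μ(705/705) = 1 · 1 = 1
Summing: (𝟙 * μ)(705) = -1 + 1 + 1 + -1 + 1 + -1 + -1 + 1 = 0.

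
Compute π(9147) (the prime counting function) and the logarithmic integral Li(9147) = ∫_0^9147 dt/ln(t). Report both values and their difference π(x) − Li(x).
π(9147) = 1133;  Li(9147) ≈ 1153.08;  π(x) − Li(x) ≈ -20.08.

Direct count of primes ≤ 9147 gives π(9147) = 1133. Numerical evaluation of the logarithmic integral gives Li(9147) ≈ 1153.08. The difference π(x) − Li(x) ≈ -20.08 is typically negative for small/moderate x (Li(x) overestimates), though Littlewood's theorem shows this sign changes infinitely often.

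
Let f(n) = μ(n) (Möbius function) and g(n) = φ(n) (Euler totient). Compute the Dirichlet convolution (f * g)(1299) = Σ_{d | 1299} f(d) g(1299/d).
(μ * φ)(1299) = 431

Divisors of 1299: [1, 3, 433, 1299]. For each d | 1299:
  d = 1: μ(1) · φ(1299/1) = 1 · 864 = 864
  d = 3: μ(3) · φ(1299/3) = -1 · 432 = -432
  d = 433: μ(433) · φ(1299/433) = -1 · 2 = -2
  d = 1299: μ(1299) · φ(1299/1299) = 1 · 1 = 1
Summing: (μ * φ)(1299) = 864 + -432 + -2 + 1 = 431.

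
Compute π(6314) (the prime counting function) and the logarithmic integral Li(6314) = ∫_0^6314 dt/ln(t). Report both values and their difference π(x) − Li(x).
π(6314) = 821;  Li(6314) ≈ 836.40;  π(x) − Li(x) ≈ -15.40.

Direct count of primes ≤ 6314 gives π(6314) = 821. Numerical evaluation of the logarithmic integral gives Li(6314) ≈ 836.40. The difference π(x) − Li(x) ≈ -15.40 is typically negative for small/moderate x (Li(x) overestimates), though Littlewood's theorem shows this sign changes infinitely often.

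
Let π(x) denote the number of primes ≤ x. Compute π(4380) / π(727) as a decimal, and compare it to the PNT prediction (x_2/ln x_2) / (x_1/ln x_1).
π(4380)/π(727) = 597/129 ≈ 4.6279;  PNT prediction ≈ 4.7344.

π(727) = 129 and π(4380) = 597, so π(4380)/π(727) ≈ 4.6279. The PNT-predicted ratio is (4380/ln(4380)) / (727/ln(727)) ≈ 4.7344. The two agree to within a few percent, as expected.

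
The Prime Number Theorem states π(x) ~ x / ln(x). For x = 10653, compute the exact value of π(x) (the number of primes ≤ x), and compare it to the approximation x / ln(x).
π(10653) = 1299;  x/ln(x) ≈ 1148.75;  relative error ≈ 11.57%.

Directly count primes up to 10653: π(10653) = 1299. The PNT approximation gives 10653/ln(10653) ≈ 10653/9.27360 ≈ 1148.75. Relative error (π(x) − x/ln(x)) / π(x) ≈ 11.57%; the approximation is known to undercount slightly (Li(x) is a better estimate).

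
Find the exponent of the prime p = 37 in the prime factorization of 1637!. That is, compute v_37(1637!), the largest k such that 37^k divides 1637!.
v_37(1637!) = 45

Legendre's formula: v_p(n!) = Σ_{k ≥ 1} ⌊n / p^k⌋. For p = 37, n = 1637, the terms are:
  ⌊1637/37^1⌋ = ⌊1637/37⌋ = 44
  ⌊1637/37^2⌋ = ⌊1637/1369⌋ = 1
(the next term ⌊1637/37^3⌋ = 0, terminating the sum). Summing: v_37(1637!) = 44 + 1 = 45.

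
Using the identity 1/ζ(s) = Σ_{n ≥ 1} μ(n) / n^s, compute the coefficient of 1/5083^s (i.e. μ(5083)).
μ(5083) = -1

Factor n = 5083 = 13 · 17 · 23. μ(n) = 0 if any exponent ≥ 2 (not squarefree); otherwise μ(n) = (−1)^{ω(n)} where ω(n) is the number of distinct prime factors. Applying: μ(5083) = -1.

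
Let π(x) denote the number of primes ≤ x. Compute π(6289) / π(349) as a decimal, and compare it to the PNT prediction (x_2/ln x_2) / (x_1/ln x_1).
π(6289)/π(349) = 818/70 ≈ 11.6857;  PNT prediction ≈ 12.0629.

π(349) = 70 and π(6289) = 818, so π(6289)/π(349) ≈ 11.6857. The PNT-predicted ratio is (6289/ln(6289)) / (349/ln(349)) ≈ 12.0629. The two agree to within a few percent, as expected.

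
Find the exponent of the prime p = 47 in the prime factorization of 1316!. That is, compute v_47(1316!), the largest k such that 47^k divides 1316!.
v_47(1316!) = 28

Legendre's formula: v_p(n!) = Σ_{k ≥ 1} ⌊n / p^k⌋. For p = 47, n = 1316, the terms are:
  ⌊1316/47^1⌋ = ⌊1316/47⌋ = 28
(the next term ⌊1316/47^2⌋ = 0, terminating the sum). Summing: v_47(1316!) = 28 = 28.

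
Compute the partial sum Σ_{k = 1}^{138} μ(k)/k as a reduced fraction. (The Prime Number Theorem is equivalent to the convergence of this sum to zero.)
Σ μ(k)/k = -555287024704611060265939362206536129932460842882137/72047817630210000485677936198920432067383702541010310

Values of μ(k) for 1 ≤ k ≤ 138: μ(1) = 1, μ(2) = -1, μ(3) = -1, μ(5) = -1, μ(6) = 1, μ(7) = -1, μ(10) = 1, μ(11) = -1, μ(13) = -1, μ(14) = 1, μ(15) = 1, μ(17) = -1, μ(19) = -1, μ(21) = 1, μ(22) = 1, μ(23) = -1, μ(26) = 1, μ(29) = -1, μ(30) = -1, μ(31) = -1, μ(33) = 1, μ(34) = 1, μ(35) = 1, μ(37) = -1, μ(38) = 1, μ(39) = 1, μ(41) = -1, μ(42) = -1, μ(43) = -1, μ(46) = 1, μ(47) = -1, μ(51) = 1, μ(53) = -1, μ(55) = 1, μ(57) = 1, μ(58) = 1, μ(59) = -1, μ(61) = -1, μ(62) = 1, μ(65) = 1, μ(66) = -1, μ(67) = -1, μ(69) = 1, μ(70) = -1, μ(71) = -1, μ(73) = -1, μ(74) = 1, μ(77) = 1, μ(78) = -1, μ(79) = -1, μ(82) = 1, μ(83) = -1, μ(85) = 1, μ(86) = 1, μ(87) = 1, μ(89) = -1, μ(91) = 1, μ(93) = 1, μ(94) = 1, μ(95) = 1, μ(97) = -1, μ(101) = -1, μ(102) = -1, μ(103) = -1, μ(105) = -1, μ(106) = 1, μ(107) = -1, μ(109) = -1, μ(110) = -1, μ(111) = 1, μ(113) = -1, μ(114) = -1, μ(115) = 1, μ(118) = 1, μ(119) = 1, μ(122) = 1, μ(123) = 1, μ(127) = -1, μ(129) = 1, μ(130) = -1, μ(131) = -1, μ(133) = 1, μ(134) = 1, μ(137) = -1, μ(138) = -1, with μ = 0 on non-squarefree integers. Summing μ(k)/k for k where μ(k) ≠ 0 gives -555287024704611060265939362206536129932460842882137/72047817630210000485677936198920432067383702541010310 ≈ -0.0077. (PNT ⟺ this sum → 0 as n → ∞.)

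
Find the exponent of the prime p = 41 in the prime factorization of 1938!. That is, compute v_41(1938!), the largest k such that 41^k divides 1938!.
v_41(1938!) = 48

Legendre's formula: v_p(n!) = Σ_{k ≥ 1} ⌊n / p^k⌋. For p = 41, n = 1938, the terms are:
  ⌊1938/41^1⌋ = ⌊1938/41⌋ = 47
  ⌊1938/41^2⌋ = ⌊1938/1681⌋ = 1
(the next term ⌊1938/41^3⌋ = 0, terminating the sum). Summing: v_41(1938!) = 47 + 1 = 48.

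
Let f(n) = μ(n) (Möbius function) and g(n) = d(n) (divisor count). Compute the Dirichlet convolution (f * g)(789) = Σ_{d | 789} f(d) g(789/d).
(μ * d)(789) = 1

Divisors of 789: [1, 3, 263, 789]. For each d | 789:
  d = 1: μ(1) · d(789/1) = 1 · 4 = 4
  d = 3: μ(3) · d(789/3) = -1 · 2 = -2
  d = 263: μ(263) · d(789/263) = -1 · 2 = -2
  d = 789: μ(789) · d(789/789) = 1 · 1 = 1
Summing: (μ * d)(789) = 4 + -2 + -2 + 1 = 1.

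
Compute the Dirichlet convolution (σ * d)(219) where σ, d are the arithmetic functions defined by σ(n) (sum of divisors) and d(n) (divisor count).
(σ * d)(219) = 456

Divisors of 219: [1, 3, 73, 219]. For each d | 219:
  d = 1: σ(1) · d(219/1) = 1 · 4 = 4
  d = 3: σ(3) · d(219/3) = 4 · 2 = 8
  d = 73: σ(73) · d(219/73) = 74 · 2 = 148
  d = 219: σ(219) · d(219/219) = 296 · 1 = 296
Summing: (σ * d)(219) = 4 + 8 + 148 + 296 = 456.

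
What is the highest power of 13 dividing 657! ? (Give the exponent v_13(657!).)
v_13(657!) = 53

Legendre's formula: v_p(n!) = Σ_{k ≥ 1} ⌊n / p^k⌋. For p = 13, n = 657, the terms are:
  ⌊657/13^1⌋ = ⌊657/13⌋ = 50
  ⌊657/13^2⌋ = ⌊657/169⌋ = 3
(the next term ⌊657/13^3⌋ = 0, terminating the sum). Summing: v_13(657!) = 50 + 3 = 53.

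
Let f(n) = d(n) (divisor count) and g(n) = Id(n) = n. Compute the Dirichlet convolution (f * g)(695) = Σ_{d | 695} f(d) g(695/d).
(d * Id)(695) = 987

Divisors of 695: [1, 5, 139, 695]. For each d | 695:
  d = 1: d(1) · Id(695/1) = 1 · 695 = 695
  d = 5: d(5) · Id(695/5) = 2 · 139 = 278
  d = 139: d(139) · Id(695/139) = 2 · 5 = 10
  d = 695: d(695) · Id(695/695) = 4 · 1 = 4
Summing: (d * Id)(695) = 695 + 278 + 10 + 4 = 987.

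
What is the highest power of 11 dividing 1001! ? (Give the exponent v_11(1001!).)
v_11(1001!) = 99

Legendre's formula: v_p(n!) = Σ_{k ≥ 1} ⌊n / p^k⌋. For p = 11, n = 1001, the terms are:
  ⌊1001/11^1⌋ = ⌊1001/11⌋ = 91
  ⌊1001/11^2⌋ = ⌊1001/121⌋ = 8
(the next term ⌊1001/11^3⌋ = 0, terminating the sum). Summing: v_11(1001!) = 91 + 8 = 99.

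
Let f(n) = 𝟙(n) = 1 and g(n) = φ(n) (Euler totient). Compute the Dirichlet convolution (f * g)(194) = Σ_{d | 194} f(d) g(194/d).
(𝟙 * φ)(194) = 194

Divisors of 194: [1, 2, 97, 194]. For each d | 194:
  d = 1: 𝟙(1) · φ(194/1) = 1 · 96 = 96
  d = 2: 𝟙(2) · φ(194/2) = 1 · 96 = 96
  d = 97: 𝟙(97) · φ(194/97) = 1 · 1 = 1
  d = 194: 𝟙(194) · φ(194/194) = 1 · 1 = 1
Summing: (𝟙 * φ)(194) = 96 + 96 + 1 + 1 = 194.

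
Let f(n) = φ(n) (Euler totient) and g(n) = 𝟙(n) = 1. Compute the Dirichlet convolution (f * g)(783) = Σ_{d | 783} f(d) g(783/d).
(φ * 𝟙)(783) = 783

Divisors of 783: [1, 3, 9, 27, 29, 87, 261, 783]. For each d | 783:
  d = 1: φ(1) · 𝟙(783/1) = 1 · 1 = 1
  d = 3: φ(3) · 𝟙(783/3) = 2 · 1 = 2
  d = 9: φ(9) · 𝟙(783/9) = 6 · 1 = 6
  d = 27: φ(27) · 𝟙(783/27) = 18 · 1 = 18
  d = 29: φ(29) · 𝟙(783/29) = 28 · 1 = 28
  d = 87: φ(87) · 𝟙(783/87) = 56 · 1 = 56
  d = 261: φ(261) · 𝟙(783/261) = 168 · 1 = 168
  d = 783: φ(783) · 𝟙(783/783) = 504 · 1 = 504
Summing: (φ * 𝟙)(783) = 1 + 2 + 6 + 18 + 28 + 56 + 168 + 504 = 783.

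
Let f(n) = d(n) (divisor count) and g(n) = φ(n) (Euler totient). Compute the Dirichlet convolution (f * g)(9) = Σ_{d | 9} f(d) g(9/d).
(d * φ)(9) = 13

Divisors of 9: [1, 3, 9]. For each d | 9:
  d = 1: d(1) · φ(9/1) = 1 · 6 = 6
  d = 3: d(3) · φ(9/3) = 2 · 2 = 4
  d = 9: d(9) · φ(9/9) = 3 · 1 = 3
Summing: (d * φ)(9) = 6 + 4 + 3 = 13.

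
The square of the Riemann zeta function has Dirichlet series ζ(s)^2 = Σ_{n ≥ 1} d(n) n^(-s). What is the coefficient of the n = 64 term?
d(64) = 7

ζ(s)^2 = (Σ 1/m^s)(Σ 1/k^s). The coefficient of 1/n^s in the product is the number of ordered pairs (m, k) with mk = n, which equals d(n). For n = 64, divisors are [1, 2, 4, 8, 16, 32, 64], so d(64) = 7.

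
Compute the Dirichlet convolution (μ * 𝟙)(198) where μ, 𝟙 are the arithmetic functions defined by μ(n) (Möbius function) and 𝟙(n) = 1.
(μ * 𝟙)(198) = 0

Divisors of 198: [1, 2, 3, 6, 9, 11, 18, 22, 33, 66, 99, 198]. For each d | 198:
  d = 1: μ(1) · 𝟙(198/1) = 1 · 1 = 1
  d = 2: μ(2) · 𝟙(198/2) = -1 · 1 = -1
  d = 3: μ(3) · 𝟙(198/3) = -1 · 1 = -1
  d = 6: μ(6) · 𝟙(198/6) = 1 · 1 = 1
  d = 9: μ(9) · 𝟙(198/9) = 0 · 1 = 0
  d = 11: μ(11) · 𝟙(198/11) = -1 · 1 = -1
  d = 18: μ(18) · 𝟙(198/18) = 0 · 1 = 0
  d = 22: μ(22) · 𝟙(198/22) = 1 · 1 = 1
  d = 33: μ(33) · 𝟙(198/33) = 1 · 1 = 1
  d = 66: μ(66) · 𝟙(198/66) = -1 · 1 = -1
  d = 99: μ(99) · 𝟙(198/99) = 0 · 1 = 0
  d = 198: μ(198) · 𝟙(198/198) = 0 · 1 = 0
Summing: (μ * 𝟙)(198) = 1 + -1 + -1 + 1 + 0 + -1 + 0 + 1 + 1 + -1 + 0 + 0 = 0.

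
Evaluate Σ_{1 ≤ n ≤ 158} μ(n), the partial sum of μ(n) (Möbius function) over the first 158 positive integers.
Σ_{n ≤ 158} μ(n) = -1

Compute μ(n) for each 1 ≤ n ≤ 158: μ(1) = 1, μ(2) = -1, μ(3) = -1, μ(4) = 0, μ(5) = -1, μ(6) = 1, μ(7) = -1, μ(8) = 0, μ(9) = 0, μ(10) = 1, μ(11) = -1, μ(12) = 0, μ(13) = -1, μ(14) = 1, μ(15) = 1, μ(16) = 0, μ(17) = -1, μ(18) = 0, μ(19) = -1, μ(20) = 0, μ(21) = 1, μ(22) = 1, μ(23) = -1, μ(24) = 0, μ(25) = 0, μ(26) = 1, μ(27) = 0, μ(28) = 0, μ(29) = -1, μ(30) = -1, μ(31) = -1, μ(32) = 0, μ(33) = 1, μ(34) = 1, μ(35) = 1, μ(36) = 0, μ(37) = -1, μ(38) = 1, μ(39) = 1, μ(40) = 0, μ(41) = -1, μ(42) = -1, μ(43) = -1, μ(44) = 0, μ(45) = 0, μ(46) = 1, μ(47) = -1, μ(48) = 0, μ(49) = 0, μ(50) = 0, μ(51) = 1, μ(52) = 0, μ(53) = -1, μ(54) = 0, μ(55) = 1, μ(56) = 0, μ(57) = 1, μ(58) = 1, μ(59) = -1, μ(60) = 0, μ(61) = -1, μ(62) = 1, μ(63) = 0, μ(64) = 0, μ(65) = 1, μ(66) = -1, μ(67) = -1, μ(68) = 0, μ(69) = 1, μ(70) = -1, μ(71) = -1, μ(72) = 0, μ(73) = -1, μ(74) = 1, μ(75) = 0, μ(76) = 0, μ(77) = 1, μ(78) = -1, μ(79) = -1, μ(80) = 0, μ(81) = 0, μ(82) = 1, μ(83) = -1, μ(84) = 0, μ(85) = 1, μ(86) = 1, μ(87) = 1, μ(88) = 0, μ(89) = -1, μ(90) = 0, μ(91) = 1, μ(92) = 0, μ(93) = 1, μ(94) = 1, μ(95) = 1, μ(96) = 0, μ(97) = -1, μ(98) = 0, μ(99) = 0, μ(100) = 0, μ(101) = -1, μ(102) = -1, μ(103) = -1, μ(104) = 0, μ(105) = -1, μ(106) = 1, μ(107) = -1, μ(108) = 0, μ(109) = -1, μ(110) = -1, μ(111) = 1, μ(112) = 0, μ(113) = -1, μ(114) = -1, μ(115) = 1, μ(116) = 0, μ(117) = 0, μ(118) = 1, μ(119) = 1, μ(120) = 0, μ(121) = 0, μ(122) = 1, μ(123) = 1, μ(124) = 0, μ(125) = 0, μ(126) = 0, μ(127) = -1, μ(128) = 0, μ(129) = 1, μ(130) = -1, μ(131) = -1, μ(132) = 0, μ(133) = 1, μ(134) = 1, μ(135) = 0, μ(136) = 0, μ(137) = -1, μ(138) = -1, μ(139) = -1, μ(140) = 0, μ(141) = 1, μ(142) = 1, μ(143) = 1, μ(144) = 0, μ(145) = 1, μ(146) = 1, μ(147) = 0, μ(148) = 0, μ(149) = -1, μ(150) = 0, μ(151) = -1, μ(152) = 0, μ(153) = 0, μ(154) = -1, μ(155) = 1, μ(156) = 0, μ(157) = -1, μ(158) = 1. Summing all 158 values: -1. (Mertens function M(x) = Σ_{n ≤ x} μ(n); on average M(x) should be small (PNT ⟺ M(x) = o(x)).)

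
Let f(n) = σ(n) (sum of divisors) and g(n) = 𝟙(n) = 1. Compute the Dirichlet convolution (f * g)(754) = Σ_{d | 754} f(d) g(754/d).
(σ * 𝟙)(754) = 1860

Divisors of 754: [1, 2, 13, 26, 29, 58, 377, 754]. For each d | 754:
  d = 1: σ(1) · 𝟙(754/1) = 1 · 1 = 1
  d = 2: σ(2) · 𝟙(754/2) = 3 · 1 = 3
  d = 13: σ(13) · 𝟙(754/13) = 14 · 1 = 14
  d = 26: σ(26) · 𝟙(754/26) = 42 · 1 = 42
  d = 29: σ(29) · 𝟙(754/29) = 30 · 1 = 30
  d = 58: σ(58) · 𝟙(754/58) = 90 · 1 = 90
  d = 377: σ(377) · 𝟙(754/377) = 420 · 1 = 420
  d = 754: σ(754) · 𝟙(754/754) = 1260 · 1 = 1260
Summing: (σ * 𝟙)(754) = 1 + 3 + 14 + 42 + 30 + 90 + 420 + 1260 = 1860.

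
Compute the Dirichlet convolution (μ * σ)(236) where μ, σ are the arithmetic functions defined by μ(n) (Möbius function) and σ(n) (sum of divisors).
(μ * σ)(236) = 236

Divisors of 236: [1, 2, 4, 59, 118, 236]. For each d | 236:
  d = 1: μ(1) · σ(236/1) = 1 · 420 = 420
  d = 2: μ(2) · σ(236/2) = -1 · 180 = -180
  d = 4: μ(4) · σ(236/4) = 0 · 60 = 0
  d = 59: μ(59) · σ(236/59) = -1 · 7 = -7
  d = 118: μ(118) · σ(236/118) = 1 · 3 = 3
  d = 236: μ(236) · σ(236/236) = 0 · 1 = 0
Summing: (μ * σ)(236) = 420 + -180 + 0 + -7 + 3 + 0 = 236.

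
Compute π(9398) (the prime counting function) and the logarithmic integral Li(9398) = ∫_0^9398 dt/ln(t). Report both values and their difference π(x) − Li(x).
π(9398) = 1162;  Li(9398) ≈ 1180.56;  π(x) − Li(x) ≈ -18.56.

Direct count of primes ≤ 9398 gives π(9398) = 1162. Numerical evaluation of the logarithmic integral gives Li(9398) ≈ 1180.56. The difference π(x) − Li(x) ≈ -18.56 is typically negative for small/moderate x (Li(x) overestimates), though Littlewood's theorem shows this sign changes infinitely often.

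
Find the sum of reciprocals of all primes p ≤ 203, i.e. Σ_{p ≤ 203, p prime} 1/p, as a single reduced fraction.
Σ 1/p = 15202313841027497739047080375538859939135227730139536997746371469607707132833646367/7799922041683461553249199106329813876687996789903550945093032474868511536164700810

π(203) = 46, so the primes ≤ 203 are [2, 3, 5, 7, 11, 13, 17, 19, 23, 29, 31, 37, 41, 43, 47, 53, 59, 61, 67, 71, 73, 79, 83, 89, 97, 101, 103, 107, 109, 113, 127, 131, 137, 139, 149, 151, 157, 163, 167, 173, 179, 181, 191, 193, 197, 199]. Summing 1/p over these primes: 15202313841027497739047080375538859939135227730139536997746371469607707132833646367/7799922041683461553249199106329813876687996789903550945093032474868511536164700810 ≈ 1.9490. Mertens estimate ln ln(203) + 0.2615 ≈ 1.9317.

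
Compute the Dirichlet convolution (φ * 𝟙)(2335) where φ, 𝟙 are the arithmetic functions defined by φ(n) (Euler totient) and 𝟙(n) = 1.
(φ * 𝟙)(2335) = 2335

Divisors of 2335: [1, 5, 467, 2335]. For each d | 2335:
  d = 1: φ(1) · 𝟙(2335/1) = 1 · 1 = 1
  d = 5: φ(5) · 𝟙(2335/5) = 4 · 1 = 4
  d = 467: φ(467) · 𝟙(2335/467) = 466 · 1 = 466
  d = 2335: φ(2335) · 𝟙(2335/2335) = 1864 · 1 = 1864
Summing: (φ * 𝟙)(2335) = 1 + 4 + 466 + 1864 = 2335.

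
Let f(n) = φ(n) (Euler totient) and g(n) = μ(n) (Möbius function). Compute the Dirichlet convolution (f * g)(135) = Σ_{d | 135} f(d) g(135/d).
(φ * μ)(135) = 36

Divisors of 135: [1, 3, 5, 9, 15, 27, 45, 135]. For each d | 135:
  d = 1: φ(1) · μ(135/1) = 1 · 0 = 0
  d = 3: φ(3) · μ(135/3) = 2 · 0 = 0
  d = 5: φ(5) · μ(135/5) = 4 · 0 = 0
  d = 9: φ(9) · μ(135/9) = 6 · 1 = 6
  d = 15: φ(15) · μ(135/15) = 8 · 0 = 0
  d = 27: φ(27) · μ(135/27) = 18 · -1 = -18
  d = 45: φ(45) · μ(135/45) = 24 · -1 = -24
  d = 135: φ(135) · μ(135/135) = 72 · 1 = 72
Summing: (φ * μ)(135) = 0 + 0 + 0 + 6 + 0 + -18 + -24 + 72 = 36.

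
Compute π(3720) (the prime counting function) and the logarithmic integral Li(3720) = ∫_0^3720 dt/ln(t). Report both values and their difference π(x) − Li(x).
π(3720) = 519;  Li(3720) ≈ 531.46;  π(x) − Li(x) ≈ -12.46.

Direct count of primes ≤ 3720 gives π(3720) = 519. Numerical evaluation of the logarithmic integral gives Li(3720) ≈ 531.46. The difference π(x) − Li(x) ≈ -12.46 is typically negative for small/moderate x (Li(x) overestimates), though Littlewood's theorem shows this sign changes infinitely often.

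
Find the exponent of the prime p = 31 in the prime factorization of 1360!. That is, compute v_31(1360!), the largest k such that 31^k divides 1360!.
v_31(1360!) = 44

Legendre's formula: v_p(n!) = Σ_{k ≥ 1} ⌊n / p^k⌋. For p = 31, n = 1360, the terms are:
  ⌊1360/31^1⌋ = ⌊1360/31⌋ = 43
  ⌊1360/31^2⌋ = ⌊1360/961⌋ = 1
(the next term ⌊1360/31^3⌋ = 0, terminating the sum). Summing: v_31(1360!) = 43 + 1 = 44.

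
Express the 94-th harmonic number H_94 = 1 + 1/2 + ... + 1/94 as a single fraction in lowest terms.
H_94 = 3684269126502577787295988888472646995861/718766754945489455304472257065075294400

Direct summation: H_94 = 1 + 1/2 + ... + 1/94. The least common denominator is lcm(1, ..., 94) = 718766754945489455304472257065075294400; over this denominator the numerator is 718766754945489455304472257065075294400 + 359383377472744727652236128532537647200 + 239588918315163151768157419021691764800 + 179691688736372363826118064266268823600 + 143753350989097891060894451413015058880 + 119794459157581575884078709510845882400 + 102680964992212779329210322437867899200 + 89845844368186181913059032133134411800 + 79862972771721050589385806340563921600 + 71876675494548945530447225706507529440 + 65342432267771768664042932460461390400 + 59897229578790787942039354755422941200 + 55289750380422265792651712081928868800 + 51340482496106389664605161218933949600 + 47917783663032630353631483804338352960 + 44922922184093090956529516066567205900 + 42280397349734673841439544533239723200 + 39931486385860525294692903170281960800 + 37829829207657339752866960898161857600 + 35938337747274472765223612853253764720 + 34226988330737593109736774145955966400 + 32671216133885884332021466230230695200 + 31250728475890845882803141611525012800 + 29948614789395393971019677377711470600 + 28750670197819578212178890282603011776 + 27644875190211132896325856040964434400 + 26620990923907016863128602113521307200 + 25670241248053194832302580609466974800 + 24785060515361705355326629553968113600 + 23958891831516315176815741902169176480 + 23186024353080305009821685711776622400 + 22461461092046545478264758033283602950 + 21780810755923922888014310820153796800 + 21140198674867336920719772266619861600 + 20536192998442555865842064487573579840 + 19965743192930262647346451585140980400 + 19426128512040255548769520461218251200 + 18914914603828669876433480449080928800 + 18429916793474088597550570693976289600 + 17969168873637236382611806426626882360 + 17530896462085108665962737977196958400 + 17113494165368796554868387072977983200 + 16715505928964871053592378071280820800 + 16335608066942942166010733115115347600 + 15972594554344210117877161268112784320 + 15625364237945422941401570805762506400 + 15292909679691265006478133129044155200 + 14974307394697696985509838688855735300 + 14668709284601825618458617491123985600 + 14375335098909789106089445141301505888 + 14093465783244891280479848177746574400 + 13822437595105566448162928020482217200 + 13561636885763951986876835038963684800 + 13310495461953508431564301056760653600 + 13068486453554353732808586492092278080 + 12835120624026597416151290304733487400 + 12609943069219113250955653632720619200 + 12392530257680852677663314776984056800 + 12182487371957448394991055204492801600 + 11979445915758157588407870951084588240 + 11783061556483433693515938640411070400 + 11593012176540152504910842855888311200 + 11408996110245864369912258048651988800 + 11230730546023272739132379016641801475 + 11057950076084453158530342416385773760 + 10890405377961961444007155410076898400 + 10727862014111782914992123239777243200 + 10570099337433668460359886133309930800 + 10416909491963615294267713870508337600 + 10268096499221277932921032243786789920 + 10123475421767457116964397986832046400 + 9982871596465131323673225792570490200 + 9846119930760129524718798041987332800 + 9713064256020127774384760230609125600 + 9583556732606526070726296760867670592 + 9457457301914334938216740224540464400 + 9334633181110252666291847494351627200 + 9214958396737044298775285346988144800 + 9098313353740372851955345026140193600 + 8984584436818618191305903213313441180 + 8873663641302338954376200704507102400 + 8765448231042554332981368988598479200 + 8659840421029993437403280205603316800 + 8556747082684398277434193536488991600 + 8456079469946934768287908906647944640 + 8357752964482435526796189035640410400 + 8261686838453901785108876517989371200 + 8167804033471471083005366557557673800 + 8076030954443701744994070304101969600 + 7986297277172105058938580634056392160 + 7898535768631752256093101725989838400 + 7812682118972711470700785402881253200 + 7728674784360101669940561903925540800 + 7646454839845632503239066564522077600 = 3684269126502577787295988888472646995861, so H_94 = 3684269126502577787295988888472646995861/718766754945489455304472257065075294400 (already in lowest terms) ≈ 5.12582. (The PNT-adjacent estimate ln(94) + γ ≈ 5.12051 matches within O(1/n).)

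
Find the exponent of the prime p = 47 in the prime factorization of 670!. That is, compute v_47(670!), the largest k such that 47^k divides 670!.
v_47(670!) = 14

Legendre's formula: v_p(n!) = Σ_{k ≥ 1} ⌊n / p^k⌋. For p = 47, n = 670, the terms are:
  ⌊670/47^1⌋ = ⌊670/47⌋ = 14
(the next term ⌊670/47^2⌋ = 0, terminating the sum). Summing: v_47(670!) = 14 = 14.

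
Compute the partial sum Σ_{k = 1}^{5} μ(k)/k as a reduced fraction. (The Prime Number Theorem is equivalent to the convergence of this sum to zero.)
Σ μ(k)/k = -1/30

Values of μ(k) for 1 ≤ k ≤ 5: μ(1) = 1, μ(2) = -1, μ(3) = -1, μ(5) = -1, with μ = 0 on non-squarefree integers. Summing μ(k)/k for k where μ(k) ≠ 0 gives -1/30 ≈ -0.0333. (PNT ⟺ this sum → 0 as n → ∞.)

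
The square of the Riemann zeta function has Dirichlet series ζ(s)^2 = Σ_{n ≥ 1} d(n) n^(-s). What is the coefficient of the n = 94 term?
d(94) = 4

ζ(s)^2 = (Σ 1/m^s)(Σ 1/k^s). The coefficient of 1/n^s in the product is the number of ordered pairs (m, k) with mk = n, which equals d(n). For n = 94, divisors are [1, 2, 47, 94], so d(94) = 4.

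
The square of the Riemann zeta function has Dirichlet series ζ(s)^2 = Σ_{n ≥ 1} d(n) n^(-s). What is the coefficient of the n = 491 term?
d(491) = 2

ζ(s)^2 = (Σ 1/m^s)(Σ 1/k^s). The coefficient of 1/n^s in the product is the number of ordered pairs (m, k) with mk = n, which equals d(n). For n = 491, divisors are [1, 491], so d(491) = 2.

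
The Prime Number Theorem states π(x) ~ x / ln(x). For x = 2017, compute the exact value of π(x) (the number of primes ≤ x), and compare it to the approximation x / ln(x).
π(2017) = 306;  x/ln(x) ≈ 265.07;  relative error ≈ 13.38%.

Directly count primes up to 2017: π(2017) = 306. The PNT approximation gives 2017/ln(2017) ≈ 2017/7.60937 ≈ 265.07. Relative error (π(x) − x/ln(x)) / π(x) ≈ 13.38%; the approximation is known to undercount slightly (Li(x) is a better estimate).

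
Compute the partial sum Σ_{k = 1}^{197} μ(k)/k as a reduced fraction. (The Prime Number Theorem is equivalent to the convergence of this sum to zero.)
Σ μ(k)/k = -10619956756869560313065816620548852142822454316540788251493888218559666579195/412585138412243404033282153204433423786722919328407878608465087271542530344602

Values of μ(k) for 1 ≤ k ≤ 197: μ(1) = 1, μ(2) = -1, μ(3) = -1, μ(5) = -1, μ(6) = 1, μ(7) = -1, μ(10) = 1, μ(11) = -1, μ(13) = -1, μ(14) = 1, μ(15) = 1, μ(17) = -1, μ(19) = -1, μ(21) = 1, μ(22) = 1, μ(23) = -1, μ(26) = 1, μ(29) = -1, μ(30) = -1, μ(31) = -1, μ(33) = 1, μ(34) = 1, μ(35) = 1, μ(37) = -1, μ(38) = 1, μ(39) = 1, μ(41) = -1, μ(42) = -1, μ(43) = -1, μ(46) = 1, μ(47) = -1, μ(51) = 1, μ(53) = -1, μ(55) = 1, μ(57) = 1, μ(58) = 1, μ(59) = -1, μ(61) = -1, μ(62) = 1, μ(65) = 1, μ(66) = -1, μ(67) = -1, μ(69) = 1, μ(70) = -1, μ(71) = -1, μ(73) = -1, μ(74) = 1, μ(77) = 1, μ(78) = -1, μ(79) = -1, μ(82) = 1, μ(83) = -1, μ(85) = 1, μ(86) = 1, μ(87) = 1, μ(89) = -1, μ(91) = 1, μ(93) = 1, μ(94) = 1, μ(95) = 1, μ(97) = -1, μ(101) = -1, μ(102) = -1, μ(103) = -1, μ(105) = -1, μ(106) = 1, μ(107) = -1, μ(109) = -1, μ(110) = -1, μ(111) = 1, μ(113) = -1, μ(114) = -1, μ(115) = 1, μ(118) = 1, μ(119) = 1, μ(122) = 1, μ(123) = 1, μ(127) = -1, μ(129) = 1, μ(130) = -1, μ(131) = -1, μ(133) = 1, μ(134) = 1, μ(137) = -1, μ(138) = -1, μ(139) = -1, μ(141) = 1, μ(142) = 1, μ(143) = 1, μ(145) = 1, μ(146) = 1, μ(149) = -1, μ(151) = -1, μ(154) = -1, μ(155) = 1, μ(157) = -1, μ(158) = 1, μ(159) = 1, μ(161) = 1, μ(163) = -1, μ(165) = -1, μ(166) = 1, μ(167) = -1, μ(170) = -1, μ(173) = -1, μ(174) = -1, μ(177) = 1, μ(178) = 1, μ(179) = -1, μ(181) = -1, μ(182) = -1, μ(183) = 1, μ(185) = 1, μ(186) = -1, μ(187) = 1, μ(190) = -1, μ(191) = -1, μ(193) = -1, μ(194) = 1, μ(195) = -1, μ(197) = -1, with μ = 0 on non-squarefree integers. Summing μ(k)/k for k where μ(k) ≠ 0 gives -10619956756869560313065816620548852142822454316540788251493888218559666579195/412585138412243404033282153204433423786722919328407878608465087271542530344602 ≈ -0.0257. (PNT ⟺ this sum → 0 as n → ∞.)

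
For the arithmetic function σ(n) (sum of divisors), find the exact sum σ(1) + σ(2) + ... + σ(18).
Σ_{n ≤ 18} σ(n) = 277

Compute σ(n) for each 1 ≤ n ≤ 18: σ(1) = 1, σ(2) = 3, σ(3) = 4, σ(4) = 7, σ(5) = 6, σ(6) = 12, σ(7) = 8, σ(8) = 15, σ(9) = 13, σ(10) = 18, σ(11) = 12, σ(12) = 28, σ(13) = 14, σ(14) = 24, σ(15) = 24, σ(16) = 31, σ(17) = 18, σ(18) = 39. Summing all 18 values: 277. (Average order: Σ_{n ≤ x} σ(n) ~ (π²/12) x². For x = 18, (π²/12)·18² ≈ 266.48.)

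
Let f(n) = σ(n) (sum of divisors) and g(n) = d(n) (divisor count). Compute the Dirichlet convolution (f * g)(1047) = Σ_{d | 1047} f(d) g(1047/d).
(σ * d)(1047) = 2112

Divisors of 1047: [1, 3, 349, 1047]. For each d | 1047:
  d = 1: σ(1) · d(1047/1) = 1 · 4 = 4
  d = 3: σ(3) · d(1047/3) = 4 · 2 = 8
  d = 349: σ(349) · d(1047/349) = 350 · 2 = 700
  d = 1047: σ(1047) · d(1047/1047) = 1400 · 1 = 1400
Summing: (σ * d)(1047) = 4 + 8 + 700 + 1400 = 2112.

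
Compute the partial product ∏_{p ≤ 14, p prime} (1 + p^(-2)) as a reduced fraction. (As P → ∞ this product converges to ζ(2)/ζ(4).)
∏ = 1037000/693693

The primes p ≤ 14 are [2, 3, 5, 7, 11, 13]. For each, (1 + 1/p^2) = (p^2 + 1)/p^2. Multiplying these fractions over p ∈ [2, 3, 5, 7, 11, 13] gives 1037000/693693. (In the limit P → ∞ this tends to ζ(2)/ζ(4).)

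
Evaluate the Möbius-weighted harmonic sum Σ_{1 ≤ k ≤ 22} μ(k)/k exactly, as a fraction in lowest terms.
Σ μ(k)/k = 410857/9699690

Values of μ(k) for 1 ≤ k ≤ 22: μ(1) = 1, μ(2) = -1, μ(3) = -1, μ(5) = -1, μ(6) = 1, μ(7) = -1, μ(10) = 1, μ(11) = -1, μ(13) = -1, μ(14) = 1, μ(15) = 1, μ(17) = -1, μ(19) = -1, μ(21) = 1, μ(22) = 1, with μ = 0 on non-squarefree integers. Summing μ(k)/k for k where μ(k) ≠ 0 gives 410857/9699690 ≈ 0.0424. (PNT ⟺ this sum → 0 as n → ∞.)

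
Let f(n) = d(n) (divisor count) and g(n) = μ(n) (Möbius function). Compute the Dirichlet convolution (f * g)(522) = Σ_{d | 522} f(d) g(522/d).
(d * μ)(522) = 1

Divisors of 522: [1, 2, 3, 6, 9, 18, 29, 58, 87, 174, 261, 522]. For each d | 522:
  d = 1: d(1) · μ(522/1) = 1 · 0 = 0
  d = 2: d(2) · μ(522/2) = 2 · 0 = 0
  d = 3: d(3) · μ(522/3) = 2 · -1 = -2
  d = 6: d(6) · μ(522/6) = 4 · 1 = 4
  d = 9: d(9) · μ(522/9) = 3 · 1 = 3
  d = 18: d(18) · μ(522/18) = 6 · -1 = -6
  d = 29: d(29) · μ(522/29) = 2 · 0 = 0
  d = 58: d(58) · μ(522/58) = 4 · 0 = 0
  d = 87: d(87) · μ(522/87) = 4 · 1 = 4
  d = 174: d(174) · μ(522/174) = 8 · -1 = -8
  d = 261: d(261) · μ(522/261) = 6 · -1 = -6
  d = 522: d(522) · μ(522/522) = 12 · 1 = 12
Summing: (d * μ)(522) = 0 + 0 + -2 + 4 + 3 + -6 + 0 + 0 + 4 + -8 + -6 + 12 = 1.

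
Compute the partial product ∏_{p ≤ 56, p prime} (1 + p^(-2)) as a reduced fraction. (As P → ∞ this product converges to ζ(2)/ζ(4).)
∏ = 5396954168104720000000000/3563579332076505044832837

The primes p ≤ 56 are [2, 3, 5, 7, 11, 13, 17, 19, 23, 29, 31, 37, 41, 43, 47, 53]. For each, (1 + 1/p^2) = (p^2 + 1)/p^2. Multiplying these fractions over p ∈ [2, 3, 5, 7, 11, 13, 17, 19, 23, 29, 31, 37, 41, 43, 47, 53] gives 5396954168104720000000000/3563579332076505044832837. (In the limit P → ∞ this tends to ζ(2)/ζ(4).)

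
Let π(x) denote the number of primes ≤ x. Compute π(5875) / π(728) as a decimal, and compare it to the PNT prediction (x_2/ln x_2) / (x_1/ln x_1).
π(5875)/π(728) = 773/129 ≈ 5.9922;  PNT prediction ≈ 6.1283.

π(728) = 129 and π(5875) = 773, so π(5875)/π(728) ≈ 5.9922. The PNT-predicted ratio is (5875/ln(5875)) / (728/ln(728)) ≈ 6.1283. The two agree to within a few percent, as expected.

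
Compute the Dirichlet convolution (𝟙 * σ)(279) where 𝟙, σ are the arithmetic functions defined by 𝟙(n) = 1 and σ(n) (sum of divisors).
(𝟙 * σ)(279) = 594

Divisors of 279: [1, 3, 9, 31, 93, 279]. For each d | 279:
  d = 1: 𝟙(1) · σ(279/1) = 1 · 416 = 416
  d = 3: 𝟙(3) · σ(279/3) = 1 · 128 = 128
  d = 9: 𝟙(9) · σ(279/9) = 1 · 32 = 32
  d = 31: 𝟙(31) · σ(279/31) = 1 · 13 = 13
  d = 93: 𝟙(93) · σ(279/93) = 1 · 4 = 4
  d = 279: 𝟙(279) · σ(279/279) = 1 · 1 = 1
Summing: (𝟙 * σ)(279) = 416 + 128 + 32 + 13 + 4 + 1 = 594.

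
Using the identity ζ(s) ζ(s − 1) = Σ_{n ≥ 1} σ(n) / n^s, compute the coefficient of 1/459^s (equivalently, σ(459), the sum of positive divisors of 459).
σ(459) = 720

In the product (Σ m^0/m^s)(Σ k / k^s) = Σ (Σ_{d | n} d) / n^s, the coefficient of 1/n^s is σ(n) = Σ_{d | n} d. For n = 459, divisors are [1, 3, 9, 17, 27, 51, 153, 459]; summing: σ(459) = 720.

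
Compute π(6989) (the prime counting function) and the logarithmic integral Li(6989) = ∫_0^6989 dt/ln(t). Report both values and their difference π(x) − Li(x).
π(6989) = 898;  Li(6989) ≈ 913.09;  π(x) − Li(x) ≈ -15.09.

Direct count of primes ≤ 6989 gives π(6989) = 898. Numerical evaluation of the logarithmic integral gives Li(6989) ≈ 913.09. The difference π(x) − Li(x) ≈ -15.09 is typically negative for small/moderate x (Li(x) overestimates), though Littlewood's theorem shows this sign changes infinitely often.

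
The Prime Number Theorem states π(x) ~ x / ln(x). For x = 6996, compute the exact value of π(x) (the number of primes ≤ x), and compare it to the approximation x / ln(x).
π(6996) = 899;  x/ln(x) ≈ 790.23;  relative error ≈ 12.10%.

Directly count primes up to 6996: π(6996) = 899. The PNT approximation gives 6996/ln(6996) ≈ 6996/8.85309 ≈ 790.23. Relative error (π(x) − x/ln(x)) / π(x) ≈ 12.10%; the approximation is known to undercount slightly (Li(x) is a better estimate).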